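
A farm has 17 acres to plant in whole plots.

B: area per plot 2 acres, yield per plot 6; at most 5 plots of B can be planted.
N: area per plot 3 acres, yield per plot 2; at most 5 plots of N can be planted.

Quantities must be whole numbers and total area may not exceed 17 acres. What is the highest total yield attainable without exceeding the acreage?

Take 5×B and 2×N: area 16 ≤ 17, yield 5·6 + 2·2 = 34.
B has the best ratio (6/2) and is taken to its limit of 5; remaining capacity is filled optimally with the others.

34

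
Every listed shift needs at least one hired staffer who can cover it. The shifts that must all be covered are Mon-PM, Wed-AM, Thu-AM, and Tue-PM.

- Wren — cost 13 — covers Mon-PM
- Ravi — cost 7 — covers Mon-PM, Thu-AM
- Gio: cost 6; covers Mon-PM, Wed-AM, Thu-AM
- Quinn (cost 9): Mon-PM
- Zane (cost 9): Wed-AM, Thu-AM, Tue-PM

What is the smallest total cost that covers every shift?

15

This is an integer covering problem.
Choose Gio and Zane: together they cover Mon-PM, Wed-AM, Thu-AM, Tue-PM — every shift.
Total cost: 6 + 9 = 15.
No cover costs less than 15.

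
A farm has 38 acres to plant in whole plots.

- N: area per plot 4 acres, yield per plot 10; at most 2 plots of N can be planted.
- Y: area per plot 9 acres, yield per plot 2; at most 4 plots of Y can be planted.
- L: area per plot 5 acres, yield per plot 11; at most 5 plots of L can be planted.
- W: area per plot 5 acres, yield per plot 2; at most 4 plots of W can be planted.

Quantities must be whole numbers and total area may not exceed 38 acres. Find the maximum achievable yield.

77

This is a bounded integer knapsack.
Take 2×N, 5×L, and 1×W: area 38 ≤ 38, yield 2·10 + 5·11 + 1·2 = 77.
N has the best ratio (10/4) and is taken to its limit of 2; remaining capacity is filled optimally with the others.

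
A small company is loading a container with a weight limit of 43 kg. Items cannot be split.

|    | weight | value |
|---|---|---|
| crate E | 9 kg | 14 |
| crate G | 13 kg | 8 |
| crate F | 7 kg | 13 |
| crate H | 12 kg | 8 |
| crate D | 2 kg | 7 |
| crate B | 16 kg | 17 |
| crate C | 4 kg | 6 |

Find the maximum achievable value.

57

This is an integer program with binary decision variables.
crate E + crate F + crate D + crate B + crate C: weight 9 + 7 + 2 + 16 + 4 = 38 ≤ 43, value 14 + 13 + 7 + 17 + 6 = 57.
crate E + crate H + crate D + crate B + crate C: weight 9 + 12 + 2 + 16 + 4 = 43 ≤ 43, value 14 + 8 + 7 + 17 + 6 = 52.
Best is crate E, crate F, crate D, crate B, and crate C with total value 57.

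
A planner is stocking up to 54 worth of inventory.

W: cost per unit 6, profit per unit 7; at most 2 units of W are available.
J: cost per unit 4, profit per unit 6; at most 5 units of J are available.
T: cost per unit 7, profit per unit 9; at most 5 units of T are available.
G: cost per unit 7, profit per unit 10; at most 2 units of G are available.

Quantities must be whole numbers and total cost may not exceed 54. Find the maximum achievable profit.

This is a bounded integer knapsack.
1×W, 5×J, 2×T, and 2×G: cost 54 ≤ 54, profit 1·7 + 5·6 + 2·9 + 2·10 = 75.
3×J, 4×T, and 2×G: cost 54 ≤ 54, profit 3·6 + 4·9 + 2·10 = 74.
Best is 75.

75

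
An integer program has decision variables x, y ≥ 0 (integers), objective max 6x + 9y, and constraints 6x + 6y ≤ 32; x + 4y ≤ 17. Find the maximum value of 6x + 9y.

42

Relaxing integrality, the LP optimum is 43.67 at (x,y) = (1.44, 3.89), which is not an integer point.
(x,y)=(1,4): 6·1+6·4=30≤32, 1·1+4·4=17≤17, objective 42.
(x,y)=(2,3): 6·2+6·3=30≤32, 1·2+4·3=14≤17, objective 39.
(x,y)=(0,4): 6·0+6·4=24≤32, 1·0+4·4=16≤17, objective 36.
The best lattice point is (1,4), giving 42.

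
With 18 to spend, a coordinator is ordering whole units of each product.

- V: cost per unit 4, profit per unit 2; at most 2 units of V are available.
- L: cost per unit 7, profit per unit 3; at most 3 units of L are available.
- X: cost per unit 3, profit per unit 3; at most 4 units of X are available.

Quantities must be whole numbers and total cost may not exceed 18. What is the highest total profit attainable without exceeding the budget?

14

This is a bounded integer knapsack.
Take 1×V and 4×X: cost 16 ≤ 18, profit 1·2 + 4·3 = 14.
X has the best ratio (3/3) and is taken to its limit of 4; remaining capacity is filled optimally with the others.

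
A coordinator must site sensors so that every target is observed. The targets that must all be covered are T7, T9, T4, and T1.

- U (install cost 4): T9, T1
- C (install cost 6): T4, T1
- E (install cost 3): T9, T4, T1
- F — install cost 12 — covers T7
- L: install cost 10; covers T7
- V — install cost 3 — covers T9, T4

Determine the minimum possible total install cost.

13

Choose E and L: together they cover T7, T9, T4, T1 — every target.
Total install cost: 3 + 10 = 13.
No cover costs less than 13.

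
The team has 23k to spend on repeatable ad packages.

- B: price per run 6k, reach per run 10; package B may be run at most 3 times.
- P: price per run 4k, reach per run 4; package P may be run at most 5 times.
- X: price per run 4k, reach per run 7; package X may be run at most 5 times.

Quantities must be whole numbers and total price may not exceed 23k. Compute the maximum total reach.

38

3×B and 1×X: price 22 ≤ 23, reach 3·10 + 1·7 = 37.
1×B and 4×X: price 22 ≤ 23, reach 1·10 + 4·7 = 38.
Best is 38.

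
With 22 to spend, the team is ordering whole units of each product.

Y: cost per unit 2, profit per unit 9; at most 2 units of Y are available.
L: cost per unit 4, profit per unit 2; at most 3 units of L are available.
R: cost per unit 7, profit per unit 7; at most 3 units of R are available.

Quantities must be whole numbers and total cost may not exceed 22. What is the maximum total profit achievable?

34

Y has the best ratio (9/2); taking only Y gives at most 2×9 = 18 (stopped by the supply cap of 2).
Mixing does better — 2×Y, 1×L, and 2×R: cost 22 ≤ 22, profit 2·9 + 1·2 + 2·7 = 34.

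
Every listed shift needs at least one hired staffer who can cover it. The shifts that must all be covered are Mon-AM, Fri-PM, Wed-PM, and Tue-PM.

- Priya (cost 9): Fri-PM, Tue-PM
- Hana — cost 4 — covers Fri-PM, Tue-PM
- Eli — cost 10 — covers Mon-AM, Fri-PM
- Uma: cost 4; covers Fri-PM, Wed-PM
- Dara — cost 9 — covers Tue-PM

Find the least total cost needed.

18

This is a weighted set-cover instance.
Choose Hana, Eli, and Uma: together they cover Mon-AM, Fri-PM, Wed-PM, Tue-PM — every shift.
Total cost: 4 + 10 + 4 = 18.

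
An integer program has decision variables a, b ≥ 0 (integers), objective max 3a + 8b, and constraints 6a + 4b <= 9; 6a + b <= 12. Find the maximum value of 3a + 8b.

16

(a,b)=(0,2): 6·0+4·2=8≤9, 6·0+1·2=2≤12, objective 16.
(a,b)=(0,1): 6·0+4·1=4≤9, 6·0+1·1=1≤12, objective 8.
Maximum is 16 at (a,b)=(0,2).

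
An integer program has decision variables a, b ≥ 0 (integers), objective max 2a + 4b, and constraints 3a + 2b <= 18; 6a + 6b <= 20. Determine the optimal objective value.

(a,b)=(0,3) is feasible, giving 12.
(a,b)=(1,2) is feasible, giving 10.
(a,b)=(0,2) is feasible, giving 8.
No feasible integer point exceeds 12.

12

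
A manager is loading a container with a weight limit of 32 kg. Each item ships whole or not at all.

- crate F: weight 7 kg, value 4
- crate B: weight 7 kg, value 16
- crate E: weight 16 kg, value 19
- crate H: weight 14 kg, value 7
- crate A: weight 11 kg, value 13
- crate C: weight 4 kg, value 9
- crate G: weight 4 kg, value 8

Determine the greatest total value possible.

crate B + crate E + crate C + crate G: weight 7 + 16 + 4 + 4 = 31 ≤ 32, value 16 + 19 + 9 + 8 = 52.
crate B + crate A + crate C + crate G: weight 7 + 11 + 4 + 4 = 26 ≤ 32, value 16 + 13 + 9 + 8 = 46.
crate B + crate E + crate C: weight 7 + 16 + 4 = 27 ≤ 32, value 16 + 19 + 9 = 44.
Best is crate B, crate E, crate C, and crate G with total value 52.

52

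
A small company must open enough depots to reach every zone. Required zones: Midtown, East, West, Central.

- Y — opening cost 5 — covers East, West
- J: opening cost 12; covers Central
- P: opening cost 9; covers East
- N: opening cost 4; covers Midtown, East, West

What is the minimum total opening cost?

16

Choose J and N: together they cover Midtown, East, West, Central — every zone.
Total opening cost: 12 + 4 = 16.
No cover costs less than 16.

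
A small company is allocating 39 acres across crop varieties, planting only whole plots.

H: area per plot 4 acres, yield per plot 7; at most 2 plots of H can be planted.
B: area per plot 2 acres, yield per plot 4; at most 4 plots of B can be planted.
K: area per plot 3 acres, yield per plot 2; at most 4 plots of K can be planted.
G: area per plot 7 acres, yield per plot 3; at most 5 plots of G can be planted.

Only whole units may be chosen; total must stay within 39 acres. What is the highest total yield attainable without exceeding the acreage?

42

This is a bounded integer knapsack.
2×H, 4×B, 4×K, and 1×G: area 35 ≤ 39, yield 2·7 + 4·4 + 4·2 + 1·3 = 41.
2×H, 4×B, 3×K, and 2×G: area 39 ≤ 39, yield 2·7 + 4·4 + 3·2 + 2·3 = 42.
Best is 42.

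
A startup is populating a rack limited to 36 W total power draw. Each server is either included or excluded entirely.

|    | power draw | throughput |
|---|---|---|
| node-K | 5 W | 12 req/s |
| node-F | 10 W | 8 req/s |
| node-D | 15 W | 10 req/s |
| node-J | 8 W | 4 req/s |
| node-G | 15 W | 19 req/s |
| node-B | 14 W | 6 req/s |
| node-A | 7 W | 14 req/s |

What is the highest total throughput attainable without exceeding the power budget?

49

node-K + node-G + node-A: power draw 5 + 15 + 7 = 27 ≤ 36, throughput 12 + 19 + 14 = 45.
node-K + node-J + node-G + node-A: power draw 5 + 8 + 15 + 7 = 35 ≤ 36, throughput 12 + 4 + 19 + 14 = 49.
node-F + node-G + node-A: power draw 10 + 15 + 7 = 32 ≤ 36, throughput 8 + 19 + 14 = 41.
Best is node-K, node-J, node-G, and node-A with total throughput 49.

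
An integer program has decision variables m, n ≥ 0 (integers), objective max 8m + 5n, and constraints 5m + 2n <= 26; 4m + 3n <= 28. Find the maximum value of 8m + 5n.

The continuous relaxation peaks at (3.14, 5.14) with value 50.86; rounding to a feasible lattice point costs some objective.
(m,n)=(3,5): 5·3+2·5=25≤26, 4·3+3·5=27≤28, objective 49.
(m,n)=(2,6): 5·2+2·6=22≤26, 4·2+3·6=26≤28, objective 46.
(m,n)=(3,4): 5·3+2·4=23≤26, 4·3+3·4=24≤28, objective 44.
(m,n)=(2,5): 5·2+2·5=20≤26, 4·2+3·5=23≤28, objective 41.
The best lattice point is (3,5), giving 49.

49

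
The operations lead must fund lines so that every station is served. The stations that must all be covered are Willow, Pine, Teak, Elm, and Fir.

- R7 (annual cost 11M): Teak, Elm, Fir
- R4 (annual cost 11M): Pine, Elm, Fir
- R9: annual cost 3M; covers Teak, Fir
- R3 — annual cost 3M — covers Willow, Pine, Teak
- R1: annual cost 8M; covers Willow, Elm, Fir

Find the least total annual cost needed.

11

The greedy cost-per-new-station heuristic would pick R3, R9, and R1 for 14, but a cheaper cover exists.
Choose R3 and R1: together they cover Willow, Pine, Teak, Elm, Fir — every station.
Total annual cost: 3 + 8 = 11.
No cover costs less than 11.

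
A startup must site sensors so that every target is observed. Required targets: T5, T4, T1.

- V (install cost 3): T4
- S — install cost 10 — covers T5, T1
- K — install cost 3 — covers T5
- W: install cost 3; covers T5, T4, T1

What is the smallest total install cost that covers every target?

This is an integer covering problem.
W alone covers T5, T4, T1 — every target.
Total install cost: 3.
No cover costs less than 3.

3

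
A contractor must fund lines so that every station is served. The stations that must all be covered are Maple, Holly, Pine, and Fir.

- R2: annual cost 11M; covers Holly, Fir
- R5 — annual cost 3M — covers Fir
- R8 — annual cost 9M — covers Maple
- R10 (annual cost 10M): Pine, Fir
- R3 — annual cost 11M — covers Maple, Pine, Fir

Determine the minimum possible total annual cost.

22

The greedy cost-per-new-station heuristic would pick R5, R3, and R2 for 25, but a cheaper cover exists.
Choose R2 and R3: together they cover Maple, Holly, Pine, Fir — every station.
Total annual cost: 11 + 11 = 22.
No cover costs less than 22.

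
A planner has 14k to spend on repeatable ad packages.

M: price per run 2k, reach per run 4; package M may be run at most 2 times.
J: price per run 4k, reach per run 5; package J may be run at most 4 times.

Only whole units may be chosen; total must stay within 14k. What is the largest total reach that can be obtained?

19

1×M and 3×J: price 14 ≤ 14, reach 1·4 + 3·5 = 19.
2×M and 2×J: price 12 ≤ 14, reach 2·4 + 2·5 = 18.
Best is 19.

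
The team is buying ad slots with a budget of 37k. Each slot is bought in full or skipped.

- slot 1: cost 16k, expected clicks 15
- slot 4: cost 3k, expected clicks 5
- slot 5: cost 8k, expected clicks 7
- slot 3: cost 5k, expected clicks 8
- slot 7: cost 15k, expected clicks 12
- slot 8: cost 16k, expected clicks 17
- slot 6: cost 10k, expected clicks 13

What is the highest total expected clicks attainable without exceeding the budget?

slot 4 + slot 3 + slot 8 + slot 6: cost 3 + 5 + 16 + 10 = 34 ≤ 37, expected clicks 5 + 8 + 17 + 13 = 43.
slot 4 + slot 5 + slot 8 + slot 6: cost 3 + 8 + 16 + 10 = 37 ≤ 37, expected clicks 5 + 7 + 17 + 13 = 42.
Best is slot 4, slot 3, slot 8, and slot 6 with total expected clicks 43.

43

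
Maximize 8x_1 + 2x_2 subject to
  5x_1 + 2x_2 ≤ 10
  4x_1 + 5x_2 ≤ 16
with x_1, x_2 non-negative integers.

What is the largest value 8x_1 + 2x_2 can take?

16

(x_1,x_2)=(2,0): 5·2+2·0=10≤10, 4·2+5·0=8≤16, objective 16.
(x_1,x_2)=(1,1): 5·1+2·1=7≤10, 4·1+5·1=9≤16, objective 10.
(x_1,x_2)=(1,0): 5·1+2·0=5≤10, 4·1+5·0=4≤16, objective 8.
Maximum is 16 at (x_1,x_2)=(2,0).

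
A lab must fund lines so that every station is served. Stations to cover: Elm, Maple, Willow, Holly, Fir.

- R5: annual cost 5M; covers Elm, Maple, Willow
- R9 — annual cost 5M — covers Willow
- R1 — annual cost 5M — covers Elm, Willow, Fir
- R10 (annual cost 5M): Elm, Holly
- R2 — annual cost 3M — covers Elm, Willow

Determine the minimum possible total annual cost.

This is a weighted set-cover instance.
Choose R5, R1, and R10: together they cover Elm, Maple, Willow, Holly, Fir — every station.
Total annual cost: 5 + 5 + 5 = 15.

15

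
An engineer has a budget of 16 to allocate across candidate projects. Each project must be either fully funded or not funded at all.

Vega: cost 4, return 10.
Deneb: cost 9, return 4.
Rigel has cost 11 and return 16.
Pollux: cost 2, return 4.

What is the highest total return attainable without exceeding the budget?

Allowing fractional choices, the relaxed optimum would be about 28.5, but projects are indivisible.
Rigel + Pollux: cost 11 + 2 = 13 ≤ 16, return 16 + 4 = 20.
Vega + Rigel: cost 4 + 11 = 15 ≤ 16, return 10 + 16 = 26.
Vega + Deneb + Pollux: cost 4 + 9 + 2 = 15 ≤ 16, return 10 + 4 + 4 = 18.
Best is Vega and Rigel with total return 26.

26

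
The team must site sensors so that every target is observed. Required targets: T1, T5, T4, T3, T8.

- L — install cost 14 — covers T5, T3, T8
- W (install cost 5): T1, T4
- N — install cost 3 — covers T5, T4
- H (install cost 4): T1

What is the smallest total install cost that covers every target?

The greedy cost-per-new-target heuristic would pick N, H, and L for 21, but a cheaper cover exists.
Choose L and W: together they cover T1, T5, T4, T3, T8 — every target.
Total install cost: 14 + 5 = 19.
No cover costs less than 19.

19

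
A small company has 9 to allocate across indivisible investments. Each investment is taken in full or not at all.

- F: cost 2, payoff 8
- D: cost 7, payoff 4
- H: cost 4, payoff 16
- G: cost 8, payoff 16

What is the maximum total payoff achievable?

24

Treat it as a binary knapsack problem.
Allowing fractional choices, the relaxed optimum would be about 30.0, but investments are indivisible.
F + H: cost 2 + 4 = 6 ≤ 9, payoff 8 + 16 = 24.
H: cost 4 ≤ 9, payoff 16.
G: cost 8 ≤ 9, payoff 16.
Best is F and H with total payoff 24.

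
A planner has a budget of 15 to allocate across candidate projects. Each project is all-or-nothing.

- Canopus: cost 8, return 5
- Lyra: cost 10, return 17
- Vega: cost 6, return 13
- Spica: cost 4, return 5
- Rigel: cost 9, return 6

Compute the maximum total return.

Lyra + Spica: cost 10 + 4 = 14 ≤ 15, return 17 + 5 = 22.
Vega + Rigel: cost 6 + 9 = 15 ≤ 15, return 13 + 6 = 19.
Vega + Spica: cost 6 + 4 = 10 ≤ 15, return 13 + 5 = 18.
Best is Lyra and Spica with total return 22.

22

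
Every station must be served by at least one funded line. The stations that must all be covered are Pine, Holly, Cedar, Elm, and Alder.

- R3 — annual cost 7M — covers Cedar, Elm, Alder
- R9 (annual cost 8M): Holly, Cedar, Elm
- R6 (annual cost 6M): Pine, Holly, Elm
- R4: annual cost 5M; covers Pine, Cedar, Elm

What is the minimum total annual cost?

13

Choose R3 and R6: together they cover Pine, Holly, Cedar, Elm, Alder — every station.
Total annual cost: 7 + 6 = 13.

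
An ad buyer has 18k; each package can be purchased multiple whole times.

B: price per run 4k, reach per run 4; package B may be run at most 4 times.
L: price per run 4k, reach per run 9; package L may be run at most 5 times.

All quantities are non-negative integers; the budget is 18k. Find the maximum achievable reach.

L has the best ratio (9/4); taking only L gives at most 4×9 = 36 (stopped by the price limit).
Optimal: 4×L: price 16 ≤ 18, reach 4·9 = 36.

36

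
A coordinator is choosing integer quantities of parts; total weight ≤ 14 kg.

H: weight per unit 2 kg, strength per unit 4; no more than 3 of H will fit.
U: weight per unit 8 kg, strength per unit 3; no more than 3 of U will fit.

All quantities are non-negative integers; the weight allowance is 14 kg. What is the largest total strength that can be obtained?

H has the best ratio (4/2); taking only H gives at most 3×4 = 12 (stopped by the supply cap of 3).
Mixing does better — 3×H and 1×U: weight 14 ≤ 14, strength 3·4 + 1·3 = 15.

15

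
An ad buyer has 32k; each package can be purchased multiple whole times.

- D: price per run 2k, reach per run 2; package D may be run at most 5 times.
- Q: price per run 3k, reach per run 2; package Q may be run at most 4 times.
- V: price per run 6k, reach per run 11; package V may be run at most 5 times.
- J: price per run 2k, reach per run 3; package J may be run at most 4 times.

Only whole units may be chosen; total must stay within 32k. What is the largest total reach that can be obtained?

58

This is a bounded integer knapsack.
Take 5×V and 1×J: price 32 ≤ 32, reach 5·11 + 1·3 = 58.
V has the best ratio (11/6) and is taken to its limit of 5; remaining capacity is filled optimally with the others.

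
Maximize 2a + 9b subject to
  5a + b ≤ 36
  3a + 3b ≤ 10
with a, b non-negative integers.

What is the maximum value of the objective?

27

Relaxing integrality, the LP optimum is 30.00 at (a,b) = (0, 3.33), which is not an integer point.
(a,b)=(0,3): 5·0+1·3=3≤36, 3·0+3·3=9≤10, objective 27.
(a,b)=(1,2): 5·1+1·2=7≤36, 3·1+3·2=9≤10, objective 20.
(a,b)=(0,2): 5·0+1·2=2≤36, 3·0+3·2=6≤10, objective 18.
The best lattice point is (0,3), giving 27.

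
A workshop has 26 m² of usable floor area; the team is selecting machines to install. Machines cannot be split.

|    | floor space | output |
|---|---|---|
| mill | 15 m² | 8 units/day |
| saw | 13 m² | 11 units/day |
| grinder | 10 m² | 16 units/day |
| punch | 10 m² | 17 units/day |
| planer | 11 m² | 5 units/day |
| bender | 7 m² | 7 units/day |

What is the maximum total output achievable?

Allowing fractional choices, the relaxed optimum would be about 39.0, but machines are indivisible.
saw + punch: floor space 13 + 10 = 23 ≤ 26, output 11 + 17 = 28.
saw + grinder: floor space 13 + 10 = 23 ≤ 26, output 11 + 16 = 27.
grinder + punch: floor space 10 + 10 = 20 ≤ 26, output 16 + 17 = 33.
Best is grinder and punch with total output 33.

33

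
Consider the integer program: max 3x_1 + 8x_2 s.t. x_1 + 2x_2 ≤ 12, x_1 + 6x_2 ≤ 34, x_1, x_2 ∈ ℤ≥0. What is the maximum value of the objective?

Relaxing integrality, the LP optimum is 47.00 at (x_1,x_2) = (1, 5.5), which is not an integer point.
(x_1,x_2)=(2,5): 1·2+2·5=12≤12, 1·2+6·5=32≤34, objective 46.
(x_1,x_2)=(1,5): 1·1+2·5=11≤12, 1·1+6·5=31≤34, objective 43.
No feasible integer point exceeds 46.

46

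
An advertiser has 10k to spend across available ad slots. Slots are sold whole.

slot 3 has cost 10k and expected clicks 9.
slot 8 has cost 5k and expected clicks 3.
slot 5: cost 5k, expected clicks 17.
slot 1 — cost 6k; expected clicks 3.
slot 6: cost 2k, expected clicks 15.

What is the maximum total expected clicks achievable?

32

This is an integer program with binary decision variables.
Allowing fractional choices, the relaxed optimum would be about 34.7, but ad slots are indivisible.
slot 8 + slot 6: cost 5 + 2 = 7 ≤ 10, expected clicks 3 + 15 = 18.
slot 8 + slot 5: cost 5 + 5 = 10 ≤ 10, expected clicks 3 + 17 = 20.
slot 5 + slot 6: cost 5 + 2 = 7 ≤ 10, expected clicks 17 + 15 = 32.
Best is slot 5 and slot 6 with total expected clicks 32.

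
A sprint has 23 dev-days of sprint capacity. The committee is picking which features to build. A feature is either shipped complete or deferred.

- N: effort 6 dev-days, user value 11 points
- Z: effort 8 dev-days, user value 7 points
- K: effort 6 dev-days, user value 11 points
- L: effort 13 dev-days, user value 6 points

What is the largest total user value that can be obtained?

29

This is a 0-1 knapsack instance.
Allowing fractional choices, the relaxed optimum would be about 30.4, but features are indivisible.
N + Z + K: effort 6 + 8 + 6 = 20 ≤ 23, user value 11 + 7 + 11 = 29.
N + K: effort 6 + 6 = 12 ≤ 23, user value 11 + 11 = 22.
N + Z: effort 6 + 8 = 14 ≤ 23, user value 11 + 7 = 18.
Best is N, Z, and K with total user value 29.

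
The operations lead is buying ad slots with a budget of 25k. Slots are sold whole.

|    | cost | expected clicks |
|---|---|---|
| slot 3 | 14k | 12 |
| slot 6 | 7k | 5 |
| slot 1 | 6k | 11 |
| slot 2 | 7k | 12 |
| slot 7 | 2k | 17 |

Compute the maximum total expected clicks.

Allowing fractional choices, the relaxed optimum would be about 48.6, but ad slots are indivisible.
slot 1 + slot 2 + slot 7: cost 6 + 7 + 2 = 15 ≤ 25, expected clicks 11 + 12 + 17 = 40.
slot 6 + slot 1 + slot 2 + slot 7: cost 7 + 6 + 7 + 2 = 22 ≤ 25, expected clicks 5 + 11 + 12 + 17 = 45.
slot 3 + slot 2 + slot 7: cost 14 + 7 + 2 = 23 ≤ 25, expected clicks 12 + 12 + 17 = 41.
Best is slot 6, slot 1, slot 2, and slot 7 with total expected clicks 45.

45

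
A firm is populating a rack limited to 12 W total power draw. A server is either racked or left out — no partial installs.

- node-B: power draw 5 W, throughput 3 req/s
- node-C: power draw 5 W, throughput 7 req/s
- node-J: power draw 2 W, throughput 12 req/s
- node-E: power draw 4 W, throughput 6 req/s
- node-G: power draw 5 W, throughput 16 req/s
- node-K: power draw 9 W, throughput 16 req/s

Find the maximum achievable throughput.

35

This is an integer program with binary decision variables.
Allowing fractional choices, the relaxed optimum would be about 36.9, but servers are indivisible.
node-J + node-E + node-G: power draw 2 + 4 + 5 = 11 ≤ 12, throughput 12 + 6 + 16 = 34.
node-B + node-J + node-G: power draw 5 + 2 + 5 = 12 ≤ 12, throughput 3 + 12 + 16 = 31.
node-C + node-J + node-G: power draw 5 + 2 + 5 = 12 ≤ 12, throughput 7 + 12 + 16 = 35.
Best is node-C, node-J, and node-G with total throughput 35.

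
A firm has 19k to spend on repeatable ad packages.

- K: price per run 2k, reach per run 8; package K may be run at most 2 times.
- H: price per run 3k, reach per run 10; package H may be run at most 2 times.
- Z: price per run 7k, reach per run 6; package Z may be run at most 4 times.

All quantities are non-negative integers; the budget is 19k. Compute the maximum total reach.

42

2×K and 2×H: price 10 ≤ 19, reach 2·8 + 2·10 = 36.
2×K, 2×H, and 1×Z: price 17 ≤ 19, reach 2·8 + 2·10 + 1·6 = 42.
Best is 42.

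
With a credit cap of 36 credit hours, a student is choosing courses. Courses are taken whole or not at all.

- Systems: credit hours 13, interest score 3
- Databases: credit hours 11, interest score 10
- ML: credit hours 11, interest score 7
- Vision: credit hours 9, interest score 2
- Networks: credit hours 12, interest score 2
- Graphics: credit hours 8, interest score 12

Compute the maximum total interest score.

Take Databases, ML, and Graphics: credit hours 11 + 11 + 8 = 30 ≤ 36, interest score 10 + 7 + 12 = 29.
No other feasible combination does better.

29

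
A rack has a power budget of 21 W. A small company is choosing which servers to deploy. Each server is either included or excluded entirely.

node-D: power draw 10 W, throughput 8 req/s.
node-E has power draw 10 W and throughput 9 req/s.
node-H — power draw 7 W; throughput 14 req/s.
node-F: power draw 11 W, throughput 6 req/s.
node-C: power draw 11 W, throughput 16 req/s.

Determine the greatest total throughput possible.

30

This is an integer program with binary decision variables.
Allowing fractional choices, the relaxed optimum would be about 32.7, but servers are indivisible.
node-H + node-C: power draw 7 + 11 = 18 ≤ 21, throughput 14 + 16 = 30.
node-E + node-C: power draw 10 + 11 = 21 ≤ 21, throughput 9 + 16 = 25.
Best is node-H and node-C with total throughput 30.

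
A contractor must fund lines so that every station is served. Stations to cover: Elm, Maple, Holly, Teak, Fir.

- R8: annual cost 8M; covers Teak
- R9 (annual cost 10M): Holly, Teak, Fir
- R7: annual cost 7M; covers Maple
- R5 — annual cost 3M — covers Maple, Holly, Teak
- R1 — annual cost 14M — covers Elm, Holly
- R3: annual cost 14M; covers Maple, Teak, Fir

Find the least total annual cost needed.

27

Choose R9, R5, and R1: together they cover Elm, Maple, Holly, Teak, Fir — every station.
Total annual cost: 10 + 3 + 14 = 27.
No cover costs less than 27.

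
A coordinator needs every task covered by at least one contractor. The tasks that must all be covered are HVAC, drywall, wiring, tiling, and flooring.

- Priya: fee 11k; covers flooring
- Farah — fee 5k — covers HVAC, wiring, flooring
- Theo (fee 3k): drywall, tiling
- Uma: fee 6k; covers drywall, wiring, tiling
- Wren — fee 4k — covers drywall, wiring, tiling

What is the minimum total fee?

The greedy cost-per-new-task heuristic would pick Wren and Farah for 9, but a cheaper cover exists.
Choose Farah and Theo: together they cover HVAC, drywall, wiring, tiling, flooring — every task.
Total fee: 5 + 3 = 8.
No cover costs less than 8.

8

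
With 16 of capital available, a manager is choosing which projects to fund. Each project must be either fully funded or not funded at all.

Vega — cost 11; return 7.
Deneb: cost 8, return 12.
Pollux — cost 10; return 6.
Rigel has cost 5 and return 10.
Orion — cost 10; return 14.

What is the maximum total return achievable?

Allowing fractional choices, the relaxed optimum would be about 26.2, but projects are indivisible.
Deneb + Rigel: cost 8 + 5 = 13 ≤ 16, return 12 + 10 = 22.
Rigel + Orion: cost 5 + 10 = 15 ≤ 16, return 10 + 14 = 24.
Vega + Rigel: cost 11 + 5 = 16 ≤ 16, return 7 + 10 = 17.
Best is Rigel and Orion with total return 24.

24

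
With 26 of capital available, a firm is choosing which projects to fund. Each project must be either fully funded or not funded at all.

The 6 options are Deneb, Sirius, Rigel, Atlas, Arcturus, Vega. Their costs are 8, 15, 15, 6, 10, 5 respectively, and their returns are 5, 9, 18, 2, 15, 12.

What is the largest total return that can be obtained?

33

This is an integer program with binary decision variables.
Allowing fractional choices, the relaxed optimum would be about 40.2, but projects are indivisible.
Rigel + Arcturus: cost 15 + 10 = 25 ≤ 26, return 18 + 15 = 33.
Deneb + Arcturus + Vega: cost 8 + 10 + 5 = 23 ≤ 26, return 5 + 15 + 12 = 32.
Rigel + Atlas + Vega: cost 15 + 6 + 5 = 26 ≤ 26, return 18 + 2 + 12 = 32.
Best is Rigel and Arcturus with total return 33.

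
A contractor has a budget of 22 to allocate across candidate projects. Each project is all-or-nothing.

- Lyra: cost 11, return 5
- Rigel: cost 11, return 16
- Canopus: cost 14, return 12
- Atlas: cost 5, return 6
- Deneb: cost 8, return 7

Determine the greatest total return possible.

Rigel + Deneb: cost 11 + 8 = 19 ≤ 22, return 16 + 7 = 23.
Rigel + Atlas: cost 11 + 5 = 16 ≤ 22, return 16 + 6 = 22.
Best is Rigel and Deneb with total return 23.

23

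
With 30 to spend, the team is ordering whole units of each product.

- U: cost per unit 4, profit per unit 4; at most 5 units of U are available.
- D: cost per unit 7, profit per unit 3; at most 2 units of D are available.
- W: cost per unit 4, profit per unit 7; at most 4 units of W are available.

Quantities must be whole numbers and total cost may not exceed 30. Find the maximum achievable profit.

40

W has the best ratio (7/4); taking only W gives at most 4×7 = 28 (stopped by the supply cap of 4).
Mixing does better — 3×U and 4×W: cost 28 ≤ 30, profit 3·4 + 4·7 = 40.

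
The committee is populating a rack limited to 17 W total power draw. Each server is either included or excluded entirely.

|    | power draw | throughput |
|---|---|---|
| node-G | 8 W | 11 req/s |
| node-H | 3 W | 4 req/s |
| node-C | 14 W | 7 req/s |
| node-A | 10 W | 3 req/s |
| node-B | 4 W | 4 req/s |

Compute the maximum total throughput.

19

node-G + node-H: power draw 8 + 3 = 11 ≤ 17, throughput 11 + 4 = 15.
node-G + node-H + node-B: power draw 8 + 3 + 4 = 15 ≤ 17, throughput 11 + 4 + 4 = 19.
node-G + node-B: power draw 8 + 4 = 12 ≤ 17, throughput 11 + 4 = 15.
Best is node-G, node-H, and node-B with total throughput 19.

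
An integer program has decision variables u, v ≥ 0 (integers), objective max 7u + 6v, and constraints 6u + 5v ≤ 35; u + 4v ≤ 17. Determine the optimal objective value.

Relaxing integrality, the LP optimum is 41.42 at (u,v) = (2.89, 3.53), which is not an integer point.
(u,v)=(5,1): 6·5+5·1=35≤35, 1·5+4·1=9≤17, objective 41.
(u,v)=(4,2): 6·4+5·2=34≤35, 1·4+4·2=12≤17, objective 40.
(u,v)=(3,3): 6·3+5·3=33≤35, 1·3+4·3=15≤17, objective 39.
(u,v)=(5,0): 6·5+5·0=30≤35, 1·5+4·0=5≤17, objective 35.
Maximum is 41 at (u,v)=(5,1).

41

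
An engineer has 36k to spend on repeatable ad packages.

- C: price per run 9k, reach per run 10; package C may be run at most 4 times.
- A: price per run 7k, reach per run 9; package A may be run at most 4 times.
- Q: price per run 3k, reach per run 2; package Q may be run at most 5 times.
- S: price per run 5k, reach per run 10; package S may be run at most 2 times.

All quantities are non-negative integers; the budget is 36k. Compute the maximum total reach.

This is a bounded integer knapsack.
3×A, 1×Q, and 2×S: price 34 ≤ 36, reach 3·9 + 1·2 + 2·10 = 49.
1×C, 2×A, 1×Q, and 2×S: price 36 ≤ 36, reach 1·10 + 2·9 + 1·2 + 2·10 = 50.
Best is 50.

50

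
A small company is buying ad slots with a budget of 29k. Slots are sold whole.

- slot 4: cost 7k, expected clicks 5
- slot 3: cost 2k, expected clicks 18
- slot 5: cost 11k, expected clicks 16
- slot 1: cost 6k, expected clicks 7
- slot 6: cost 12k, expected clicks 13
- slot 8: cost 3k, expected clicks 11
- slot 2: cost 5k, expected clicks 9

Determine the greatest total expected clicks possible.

61

This is a 0-1 knapsack instance.
slot 4 + slot 3 + slot 5 + slot 8 + slot 2: cost 7 + 2 + 11 + 3 + 5 = 28 ≤ 29, expected clicks 5 + 18 + 16 + 11 + 9 = 59.
slot 3 + slot 5 + slot 1 + slot 8 + slot 2: cost 2 + 11 + 6 + 3 + 5 = 27 ≤ 29, expected clicks 18 + 16 + 7 + 11 + 9 = 61.
Best is slot 3, slot 5, slot 1, slot 8, and slot 2 with total expected clicks 61.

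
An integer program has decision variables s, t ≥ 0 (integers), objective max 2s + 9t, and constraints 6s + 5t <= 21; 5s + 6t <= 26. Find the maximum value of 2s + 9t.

(s,t)=(0,4) is feasible, giving 36.
(s,t)=(1,3) is feasible, giving 29.
(s,t)=(0,3) is feasible, giving 27.
The best lattice point is (0,4), giving 36.

36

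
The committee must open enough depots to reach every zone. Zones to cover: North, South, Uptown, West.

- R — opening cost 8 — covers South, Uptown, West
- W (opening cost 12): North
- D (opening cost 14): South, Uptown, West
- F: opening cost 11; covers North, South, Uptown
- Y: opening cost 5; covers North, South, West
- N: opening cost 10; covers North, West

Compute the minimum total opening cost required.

This is an integer covering problem.
Choose R and Y: together they cover North, South, Uptown, West — every zone.
Total opening cost: 8 + 5 = 13.
No cover costs less than 13.

13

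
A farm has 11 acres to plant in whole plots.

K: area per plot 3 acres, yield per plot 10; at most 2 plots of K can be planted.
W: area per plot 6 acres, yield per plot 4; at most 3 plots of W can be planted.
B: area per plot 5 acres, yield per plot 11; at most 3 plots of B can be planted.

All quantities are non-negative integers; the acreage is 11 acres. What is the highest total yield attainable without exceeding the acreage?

31

2×K and 1×B: area 11 ≤ 11, yield 2·10 + 1·11 = 31.
2×B: area 10 ≤ 11, yield 2·11 = 22.
Best is 31.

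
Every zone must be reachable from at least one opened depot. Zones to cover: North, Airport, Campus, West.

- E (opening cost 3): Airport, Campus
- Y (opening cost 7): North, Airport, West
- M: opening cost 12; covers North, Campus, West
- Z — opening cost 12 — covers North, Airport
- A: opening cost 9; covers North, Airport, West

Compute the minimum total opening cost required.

Choose E and Y: together they cover North, Airport, Campus, West — every zone.
Total opening cost: 3 + 7 = 10.
No cover costs less than 10.

10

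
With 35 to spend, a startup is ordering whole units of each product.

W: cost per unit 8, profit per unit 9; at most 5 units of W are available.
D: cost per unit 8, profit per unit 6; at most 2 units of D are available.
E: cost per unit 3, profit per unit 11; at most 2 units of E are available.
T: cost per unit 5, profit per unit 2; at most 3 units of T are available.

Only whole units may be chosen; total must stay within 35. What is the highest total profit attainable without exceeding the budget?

3×W and 2×E: cost 30 ≤ 35, profit 3·9 + 2·11 = 49.
3×W, 2×E, and 1×T: cost 35 ≤ 35, profit 3·9 + 2·11 + 1·2 = 51.
Best is 51.

51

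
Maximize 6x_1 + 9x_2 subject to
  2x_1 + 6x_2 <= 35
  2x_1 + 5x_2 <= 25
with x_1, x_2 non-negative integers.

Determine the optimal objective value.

72

(x_1,x_2)=(12,0): 2·12+6·0=24≤35, 2·12+5·0=24≤25, objective 72.
(x_1,x_2)=(11,0): 2·11+6·0=22≤35, 2·11+5·0=22≤25, objective 66.
Maximum is 72 at (x_1,x_2)=(12,0).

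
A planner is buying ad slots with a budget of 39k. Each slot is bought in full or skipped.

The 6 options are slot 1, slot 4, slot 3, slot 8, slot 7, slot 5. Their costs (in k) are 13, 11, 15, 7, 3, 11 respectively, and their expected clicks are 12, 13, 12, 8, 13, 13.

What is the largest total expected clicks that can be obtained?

Take slot 1, slot 4, slot 7, and slot 5: cost 13 + 11 + 3 + 11 = 38 ≤ 39, expected clicks 12 + 13 + 13 + 13 = 51.
No other feasible combination does better.

51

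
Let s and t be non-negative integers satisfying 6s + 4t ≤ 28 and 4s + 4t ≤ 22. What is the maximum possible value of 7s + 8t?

(s,t)=(0,5) is feasible, giving 40.
(s,t)=(1,4) is feasible, giving 39.
(s,t)=(0,4) is feasible, giving 32.
Maximum is 40 at (s,t)=(0,5).

40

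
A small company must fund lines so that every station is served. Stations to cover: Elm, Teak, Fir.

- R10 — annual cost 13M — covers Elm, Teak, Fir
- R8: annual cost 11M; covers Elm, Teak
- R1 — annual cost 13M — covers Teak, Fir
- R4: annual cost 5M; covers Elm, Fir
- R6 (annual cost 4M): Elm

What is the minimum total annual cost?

13

The greedy cost-per-new-station heuristic would pick R4 and R8 for 16, but a cheaper cover exists.
R10 alone covers Elm, Teak, Fir — every station.
Total annual cost: 13.
No cover costs less than 13.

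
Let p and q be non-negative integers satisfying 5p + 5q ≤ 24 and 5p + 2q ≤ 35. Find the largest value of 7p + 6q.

28

The continuous relaxation peaks at (4.8, 0) with value 33.60; rounding to a feasible lattice point costs some objective.
(p,q)=(4,0): 5·4+5·0=20≤24, 5·4+2·0=20≤35, objective 28.
(p,q)=(3,1): 5·3+5·1=20≤24, 5·3+2·1=17≤35, objective 27.
The best lattice point is (4,0), giving 28.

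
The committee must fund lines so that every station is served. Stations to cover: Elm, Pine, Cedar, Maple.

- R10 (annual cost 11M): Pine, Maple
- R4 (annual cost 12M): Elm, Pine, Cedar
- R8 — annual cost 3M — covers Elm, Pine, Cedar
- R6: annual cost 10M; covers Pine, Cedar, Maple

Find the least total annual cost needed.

13

This is a weighted set-cover instance.
Choose R8 and R6: together they cover Elm, Pine, Cedar, Maple — every station.
Total annual cost: 3 + 10 = 13.
No cover costs less than 13.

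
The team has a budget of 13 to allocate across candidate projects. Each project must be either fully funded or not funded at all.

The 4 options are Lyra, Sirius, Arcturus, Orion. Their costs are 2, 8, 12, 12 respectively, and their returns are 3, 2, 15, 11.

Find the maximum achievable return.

Orion: cost 12 ≤ 13, return 11.
Arcturus: cost 12 ≤ 13, return 15.
Best is Arcturus with total return 15.

15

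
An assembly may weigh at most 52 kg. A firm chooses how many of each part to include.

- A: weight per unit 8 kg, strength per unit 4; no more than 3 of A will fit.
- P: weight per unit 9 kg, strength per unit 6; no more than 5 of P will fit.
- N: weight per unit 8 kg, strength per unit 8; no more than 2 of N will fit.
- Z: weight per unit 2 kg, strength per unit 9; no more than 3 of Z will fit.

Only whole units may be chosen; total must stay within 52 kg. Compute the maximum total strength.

Z has the best ratio (9/2); taking only Z gives at most 3×9 = 27 (stopped by the supply cap of 3).
Mixing does better — 3×P, 2×N, and 3×Z: weight 49 ≤ 52, strength 3·6 + 2·8 + 3·9 = 61.

61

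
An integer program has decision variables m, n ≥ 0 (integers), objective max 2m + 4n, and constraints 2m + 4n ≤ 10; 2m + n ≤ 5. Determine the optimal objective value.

(m,n)=(1,2) is feasible, giving 10.
(m,n)=(2,1) is feasible, giving 8.
The best lattice point is (1,2), giving 10.

10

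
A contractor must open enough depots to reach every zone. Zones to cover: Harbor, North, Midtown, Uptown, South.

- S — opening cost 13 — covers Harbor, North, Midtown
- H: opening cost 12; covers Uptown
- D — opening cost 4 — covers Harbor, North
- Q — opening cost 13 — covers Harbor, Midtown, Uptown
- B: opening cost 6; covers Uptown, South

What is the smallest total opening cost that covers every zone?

19

This is a weighted set-cover instance.
The greedy cost-per-new-zone heuristic would pick D, B, and S for 23, but a cheaper cover exists.
Choose S and B: together they cover Harbor, North, Midtown, Uptown, South — every zone.
Total opening cost: 13 + 6 = 19.
No cover costs less than 19.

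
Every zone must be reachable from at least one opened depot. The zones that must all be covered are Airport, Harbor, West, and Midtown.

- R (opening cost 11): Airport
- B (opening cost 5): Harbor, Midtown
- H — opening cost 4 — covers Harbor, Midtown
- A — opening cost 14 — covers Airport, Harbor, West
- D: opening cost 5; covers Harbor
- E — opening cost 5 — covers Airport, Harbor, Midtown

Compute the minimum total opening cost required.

18

This is an integer covering problem.
Choose H and A: together they cover Airport, Harbor, West, Midtown — every zone.
Total opening cost: 4 + 14 = 18.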